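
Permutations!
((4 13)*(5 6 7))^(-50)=(13)(5 6 7)=[0, 1, 2, 3, 4, 6, 7, 5, 8, 9, 10, 11, 12, 13]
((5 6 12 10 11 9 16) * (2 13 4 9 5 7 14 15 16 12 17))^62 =(2 4 12 11 6)(5 17 13 9 10)(7 15)(14 16) =[0, 1, 4, 3, 12, 17, 2, 15, 8, 10, 5, 6, 11, 9, 16, 7, 14, 13]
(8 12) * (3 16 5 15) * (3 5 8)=(3 16 8 12)(5 15)=[0, 1, 2, 16, 4, 15, 6, 7, 12, 9, 10, 11, 3, 13, 14, 5, 8]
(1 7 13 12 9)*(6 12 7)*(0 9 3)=(0 9 1 6 12 3)(7 13)=[9, 6, 2, 0, 4, 5, 12, 13, 8, 1, 10, 11, 3, 7]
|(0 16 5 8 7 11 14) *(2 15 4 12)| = 28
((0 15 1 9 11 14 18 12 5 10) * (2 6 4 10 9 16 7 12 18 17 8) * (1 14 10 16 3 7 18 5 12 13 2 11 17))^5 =(0 7 16 8 14 2 5 10 3 4 17 15 13 18 11 1 6 9) =[7, 6, 5, 4, 17, 10, 9, 16, 14, 0, 3, 1, 12, 18, 2, 13, 8, 15, 11]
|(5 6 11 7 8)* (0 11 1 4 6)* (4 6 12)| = |(0 11 7 8 5)(1 6)(4 12)| = 10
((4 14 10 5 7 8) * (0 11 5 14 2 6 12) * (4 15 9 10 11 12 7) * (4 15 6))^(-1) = (0 12)(2 4)(5 11 14 10 9 15)(6 8 7) = [12, 1, 4, 3, 2, 11, 8, 6, 7, 15, 9, 14, 0, 13, 10, 5]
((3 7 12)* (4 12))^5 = (3 7 4 12) = [0, 1, 2, 7, 12, 5, 6, 4, 8, 9, 10, 11, 3]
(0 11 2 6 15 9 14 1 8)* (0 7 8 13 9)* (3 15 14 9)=(0 11 2 6 14 1 13 3 15)(7 8)=[11, 13, 6, 15, 4, 5, 14, 8, 7, 9, 10, 2, 12, 3, 1, 0]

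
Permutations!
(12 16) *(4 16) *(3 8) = (3 8)(4 16 12) = [0, 1, 2, 8, 16, 5, 6, 7, 3, 9, 10, 11, 4, 13, 14, 15, 12]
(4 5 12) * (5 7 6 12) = (4 7 6 12) = [0, 1, 2, 3, 7, 5, 12, 6, 8, 9, 10, 11, 4]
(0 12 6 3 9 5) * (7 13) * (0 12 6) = [6, 1, 2, 9, 4, 12, 3, 13, 8, 5, 10, 11, 0, 7] = (0 6 3 9 5 12)(7 13)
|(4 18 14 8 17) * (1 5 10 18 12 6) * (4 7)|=|(1 5 10 18 14 8 17 7 4 12 6)|=11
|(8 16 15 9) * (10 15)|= |(8 16 10 15 9)|= 5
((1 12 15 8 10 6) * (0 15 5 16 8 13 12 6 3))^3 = (0 12 8)(1 6)(3 13 16)(5 10 15) = [12, 6, 2, 13, 4, 10, 1, 7, 0, 9, 15, 11, 8, 16, 14, 5, 3]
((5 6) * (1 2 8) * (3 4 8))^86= (1 2 3 4 8)= [0, 2, 3, 4, 8, 5, 6, 7, 1]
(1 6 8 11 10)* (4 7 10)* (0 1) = (0 1 6 8 11 4 7 10) = [1, 6, 2, 3, 7, 5, 8, 10, 11, 9, 0, 4]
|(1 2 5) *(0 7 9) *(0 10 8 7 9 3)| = |(0 9 10 8 7 3)(1 2 5)| = 6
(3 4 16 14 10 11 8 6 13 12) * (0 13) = [13, 1, 2, 4, 16, 5, 0, 7, 6, 9, 11, 8, 3, 12, 10, 15, 14] = (0 13 12 3 4 16 14 10 11 8 6)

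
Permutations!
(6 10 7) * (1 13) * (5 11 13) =[0, 5, 2, 3, 4, 11, 10, 6, 8, 9, 7, 13, 12, 1] =(1 5 11 13)(6 10 7)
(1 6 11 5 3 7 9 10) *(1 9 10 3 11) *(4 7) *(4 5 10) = (1 6)(3 5 11 10 9)(4 7) = [0, 6, 2, 5, 7, 11, 1, 4, 8, 3, 9, 10]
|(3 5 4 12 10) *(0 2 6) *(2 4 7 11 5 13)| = 24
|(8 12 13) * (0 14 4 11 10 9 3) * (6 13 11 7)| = 12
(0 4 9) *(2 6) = (0 4 9)(2 6) = [4, 1, 6, 3, 9, 5, 2, 7, 8, 0]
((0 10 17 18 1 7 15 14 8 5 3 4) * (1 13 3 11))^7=[0, 1, 2, 3, 4, 5, 6, 7, 8, 9, 10, 11, 12, 13, 14, 15, 16, 17, 18]=(18)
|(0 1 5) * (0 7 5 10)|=|(0 1 10)(5 7)|=6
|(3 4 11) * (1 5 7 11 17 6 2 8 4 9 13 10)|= |(1 5 7 11 3 9 13 10)(2 8 4 17 6)|= 40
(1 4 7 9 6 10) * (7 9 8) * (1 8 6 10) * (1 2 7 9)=[0, 4, 7, 3, 1, 5, 2, 6, 9, 10, 8]=(1 4)(2 7 6)(8 9 10)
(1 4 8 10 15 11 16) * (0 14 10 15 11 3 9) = (0 14 10 11 16 1 4 8 15 3 9) = [14, 4, 2, 9, 8, 5, 6, 7, 15, 0, 11, 16, 12, 13, 10, 3, 1]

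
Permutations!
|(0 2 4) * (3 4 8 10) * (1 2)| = 7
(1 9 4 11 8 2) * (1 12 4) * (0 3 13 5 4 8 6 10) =(0 3 13 5 4 11 6 10)(1 9)(2 12 8) =[3, 9, 12, 13, 11, 4, 10, 7, 2, 1, 0, 6, 8, 5]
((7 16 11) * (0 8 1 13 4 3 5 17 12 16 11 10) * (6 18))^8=(18)(0 12 3 1 10 17 4 8 16 5 13)=[12, 10, 2, 1, 8, 13, 6, 7, 16, 9, 17, 11, 3, 0, 14, 15, 5, 4, 18]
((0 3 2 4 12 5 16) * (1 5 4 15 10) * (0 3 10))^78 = (0 2 16 1)(3 5 10 15) = [2, 0, 16, 5, 4, 10, 6, 7, 8, 9, 15, 11, 12, 13, 14, 3, 1]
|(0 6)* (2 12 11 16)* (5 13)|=4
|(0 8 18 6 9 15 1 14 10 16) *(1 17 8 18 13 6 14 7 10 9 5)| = |(0 18 14 9 15 17 8 13 6 5 1 7 10 16)| = 14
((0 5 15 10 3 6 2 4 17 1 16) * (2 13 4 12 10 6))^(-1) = (0 16 1 17 4 13 6 15 5)(2 3 10 12) = [16, 17, 3, 10, 13, 0, 15, 7, 8, 9, 12, 11, 2, 6, 14, 5, 1, 4]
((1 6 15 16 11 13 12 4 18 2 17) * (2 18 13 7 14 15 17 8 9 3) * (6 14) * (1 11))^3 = [0, 16, 3, 9, 4, 5, 7, 11, 2, 8, 10, 17, 12, 13, 1, 14, 15, 6, 18] = (18)(1 16 15 14)(2 3 9 8)(6 7 11 17)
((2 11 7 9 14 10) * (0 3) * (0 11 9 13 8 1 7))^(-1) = (0 11 3)(1 8 13 7)(2 10 14 9) = [11, 8, 10, 0, 4, 5, 6, 1, 13, 2, 14, 3, 12, 7, 9]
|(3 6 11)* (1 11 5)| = |(1 11 3 6 5)| = 5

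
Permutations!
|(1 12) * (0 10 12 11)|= |(0 10 12 1 11)|= 5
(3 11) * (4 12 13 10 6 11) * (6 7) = (3 4 12 13 10 7 6 11) = [0, 1, 2, 4, 12, 5, 11, 6, 8, 9, 7, 3, 13, 10]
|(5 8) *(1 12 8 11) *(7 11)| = 6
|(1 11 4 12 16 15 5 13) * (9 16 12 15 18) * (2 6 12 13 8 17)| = 33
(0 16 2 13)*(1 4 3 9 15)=(0 16 2 13)(1 4 3 9 15)=[16, 4, 13, 9, 3, 5, 6, 7, 8, 15, 10, 11, 12, 0, 14, 1, 2]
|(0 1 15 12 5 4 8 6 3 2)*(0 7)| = |(0 1 15 12 5 4 8 6 3 2 7)| = 11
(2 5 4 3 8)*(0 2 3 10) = (0 2 5 4 10)(3 8) = [2, 1, 5, 8, 10, 4, 6, 7, 3, 9, 0]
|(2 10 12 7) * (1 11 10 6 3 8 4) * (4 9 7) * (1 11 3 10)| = |(1 3 8 9 7 2 6 10 12 4 11)| = 11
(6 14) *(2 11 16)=[0, 1, 11, 3, 4, 5, 14, 7, 8, 9, 10, 16, 12, 13, 6, 15, 2]=(2 11 16)(6 14)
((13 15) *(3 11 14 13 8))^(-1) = (3 8 15 13 14 11) = [0, 1, 2, 8, 4, 5, 6, 7, 15, 9, 10, 3, 12, 14, 11, 13]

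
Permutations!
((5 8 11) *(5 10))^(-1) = (5 10 11 8) = [0, 1, 2, 3, 4, 10, 6, 7, 5, 9, 11, 8]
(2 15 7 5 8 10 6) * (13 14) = (2 15 7 5 8 10 6)(13 14) = [0, 1, 15, 3, 4, 8, 2, 5, 10, 9, 6, 11, 12, 14, 13, 7]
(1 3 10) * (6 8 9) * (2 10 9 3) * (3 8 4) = (1 2 10)(3 9 6 4) = [0, 2, 10, 9, 3, 5, 4, 7, 8, 6, 1]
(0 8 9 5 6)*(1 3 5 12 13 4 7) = (0 8 9 12 13 4 7 1 3 5 6) = [8, 3, 2, 5, 7, 6, 0, 1, 9, 12, 10, 11, 13, 4]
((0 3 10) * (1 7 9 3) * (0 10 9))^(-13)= [7, 0, 2, 9, 4, 5, 6, 1, 8, 3, 10]= (10)(0 7 1)(3 9)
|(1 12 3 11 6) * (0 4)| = 10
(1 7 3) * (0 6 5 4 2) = (0 6 5 4 2)(1 7 3) = [6, 7, 0, 1, 2, 4, 5, 3]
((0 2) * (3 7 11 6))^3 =(0 2)(3 6 11 7) =[2, 1, 0, 6, 4, 5, 11, 3, 8, 9, 10, 7]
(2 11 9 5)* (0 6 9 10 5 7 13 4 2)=[6, 1, 11, 3, 2, 0, 9, 13, 8, 7, 5, 10, 12, 4]=(0 6 9 7 13 4 2 11 10 5)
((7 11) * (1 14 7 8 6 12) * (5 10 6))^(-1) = (1 12 6 10 5 8 11 7 14) = [0, 12, 2, 3, 4, 8, 10, 14, 11, 9, 5, 7, 6, 13, 1]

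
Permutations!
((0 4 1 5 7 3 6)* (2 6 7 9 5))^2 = (9)(0 1 6 4 2) = [1, 6, 0, 3, 2, 5, 4, 7, 8, 9]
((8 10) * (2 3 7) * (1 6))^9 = (1 6)(8 10) = [0, 6, 2, 3, 4, 5, 1, 7, 10, 9, 8]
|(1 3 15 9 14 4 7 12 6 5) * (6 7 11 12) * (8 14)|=12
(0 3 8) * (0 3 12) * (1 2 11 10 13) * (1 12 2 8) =(0 2 11 10 13 12)(1 8 3) =[2, 8, 11, 1, 4, 5, 6, 7, 3, 9, 13, 10, 0, 12]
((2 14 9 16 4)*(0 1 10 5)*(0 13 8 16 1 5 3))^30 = [2, 8, 0, 4, 3, 14, 6, 7, 1, 13, 16, 11, 12, 9, 5, 15, 10] = (0 2)(1 8)(3 4)(5 14)(9 13)(10 16)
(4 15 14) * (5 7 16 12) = (4 15 14)(5 7 16 12) = [0, 1, 2, 3, 15, 7, 6, 16, 8, 9, 10, 11, 5, 13, 4, 14, 12]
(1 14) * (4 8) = (1 14)(4 8) = [0, 14, 2, 3, 8, 5, 6, 7, 4, 9, 10, 11, 12, 13, 1]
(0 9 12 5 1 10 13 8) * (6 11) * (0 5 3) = (0 9 12 3)(1 10 13 8 5)(6 11) = [9, 10, 2, 0, 4, 1, 11, 7, 5, 12, 13, 6, 3, 8]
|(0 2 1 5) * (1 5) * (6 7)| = 6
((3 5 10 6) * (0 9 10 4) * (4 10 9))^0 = (10) = [0, 1, 2, 3, 4, 5, 6, 7, 8, 9, 10]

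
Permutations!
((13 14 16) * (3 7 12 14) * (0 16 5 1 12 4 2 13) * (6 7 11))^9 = (0 16)(1 12 14 5)(2 3 6 4 13 11 7) = [16, 12, 3, 6, 13, 1, 4, 2, 8, 9, 10, 7, 14, 11, 5, 15, 0]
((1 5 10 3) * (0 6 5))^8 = [5, 6, 2, 0, 4, 3, 10, 7, 8, 9, 1] = (0 5 3)(1 6 10)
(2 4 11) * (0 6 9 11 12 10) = (0 6 9 11 2 4 12 10) = [6, 1, 4, 3, 12, 5, 9, 7, 8, 11, 0, 2, 10]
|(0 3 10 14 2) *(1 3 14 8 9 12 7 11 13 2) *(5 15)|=|(0 14 1 3 10 8 9 12 7 11 13 2)(5 15)|=12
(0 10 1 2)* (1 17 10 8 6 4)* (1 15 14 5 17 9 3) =(0 8 6 4 15 14 5 17 10 9 3 1 2) =[8, 2, 0, 1, 15, 17, 4, 7, 6, 3, 9, 11, 12, 13, 5, 14, 16, 10]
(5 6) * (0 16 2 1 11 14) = (0 16 2 1 11 14)(5 6) = [16, 11, 1, 3, 4, 6, 5, 7, 8, 9, 10, 14, 12, 13, 0, 15, 2]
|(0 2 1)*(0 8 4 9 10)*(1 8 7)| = 6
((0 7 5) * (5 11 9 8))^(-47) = [7, 1, 2, 3, 4, 0, 6, 11, 5, 8, 10, 9] = (0 7 11 9 8 5)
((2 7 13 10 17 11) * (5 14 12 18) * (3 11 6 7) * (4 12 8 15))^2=[0, 1, 11, 2, 18, 8, 13, 10, 4, 9, 6, 3, 5, 17, 15, 12, 16, 7, 14]=(2 11 3)(4 18 14 15 12 5 8)(6 13 17 7 10)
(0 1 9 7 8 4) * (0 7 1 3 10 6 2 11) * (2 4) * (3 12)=(0 12 3 10 6 4 7 8 2 11)(1 9)=[12, 9, 11, 10, 7, 5, 4, 8, 2, 1, 6, 0, 3]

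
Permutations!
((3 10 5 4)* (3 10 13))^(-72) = [0, 1, 2, 3, 4, 5, 6, 7, 8, 9, 10, 11, 12, 13] = (13)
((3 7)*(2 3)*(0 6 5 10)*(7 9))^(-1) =[10, 1, 7, 2, 4, 6, 0, 9, 8, 3, 5] =(0 10 5 6)(2 7 9 3)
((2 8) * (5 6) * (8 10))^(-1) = (2 8 10)(5 6) = [0, 1, 8, 3, 4, 6, 5, 7, 10, 9, 2]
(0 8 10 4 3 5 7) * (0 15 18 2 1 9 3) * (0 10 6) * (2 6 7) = (0 8 7 15 18 6)(1 9 3 5 2)(4 10) = [8, 9, 1, 5, 10, 2, 0, 15, 7, 3, 4, 11, 12, 13, 14, 18, 16, 17, 6]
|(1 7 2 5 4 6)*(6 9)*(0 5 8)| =|(0 5 4 9 6 1 7 2 8)| =9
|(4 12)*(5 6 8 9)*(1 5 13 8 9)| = 6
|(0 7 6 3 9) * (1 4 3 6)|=6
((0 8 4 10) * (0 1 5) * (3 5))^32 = (0 1 8 3 4 5 10) = [1, 8, 2, 4, 5, 10, 6, 7, 3, 9, 0]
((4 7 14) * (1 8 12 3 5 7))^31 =[0, 4, 2, 12, 14, 3, 6, 5, 1, 9, 10, 11, 8, 13, 7] =(1 4 14 7 5 3 12 8)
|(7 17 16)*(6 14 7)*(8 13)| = 10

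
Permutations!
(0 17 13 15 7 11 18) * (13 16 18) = (0 17 16 18)(7 11 13 15) = [17, 1, 2, 3, 4, 5, 6, 11, 8, 9, 10, 13, 12, 15, 14, 7, 18, 16, 0]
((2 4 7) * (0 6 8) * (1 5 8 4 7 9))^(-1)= (0 8 5 1 9 4 6)(2 7)= [8, 9, 7, 3, 6, 1, 0, 2, 5, 4]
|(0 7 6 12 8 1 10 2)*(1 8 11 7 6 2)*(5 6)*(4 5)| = 8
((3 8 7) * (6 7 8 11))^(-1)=[0, 1, 2, 7, 4, 5, 11, 6, 8, 9, 10, 3]=(3 7 6 11)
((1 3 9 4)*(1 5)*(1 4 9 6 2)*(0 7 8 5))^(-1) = [4, 2, 6, 1, 5, 8, 3, 0, 7, 9] = (9)(0 4 5 8 7)(1 2 6 3)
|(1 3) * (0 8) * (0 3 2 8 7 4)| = |(0 7 4)(1 2 8 3)| = 12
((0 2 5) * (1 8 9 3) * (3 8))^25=[2, 3, 5, 1, 4, 0, 6, 7, 9, 8]=(0 2 5)(1 3)(8 9)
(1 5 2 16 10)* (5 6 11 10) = (1 6 11 10)(2 16 5) = [0, 6, 16, 3, 4, 2, 11, 7, 8, 9, 1, 10, 12, 13, 14, 15, 5]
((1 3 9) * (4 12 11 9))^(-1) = (1 9 11 12 4 3) = [0, 9, 2, 1, 3, 5, 6, 7, 8, 11, 10, 12, 4]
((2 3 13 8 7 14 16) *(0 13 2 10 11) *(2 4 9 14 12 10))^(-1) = (0 11 10 12 7 8 13)(2 16 14 9 4 3) = [11, 1, 16, 2, 3, 5, 6, 8, 13, 4, 12, 10, 7, 0, 9, 15, 14]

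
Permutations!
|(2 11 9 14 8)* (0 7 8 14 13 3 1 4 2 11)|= 10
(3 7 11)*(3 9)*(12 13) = (3 7 11 9)(12 13) = [0, 1, 2, 7, 4, 5, 6, 11, 8, 3, 10, 9, 13, 12]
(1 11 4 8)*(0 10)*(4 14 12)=(0 10)(1 11 14 12 4 8)=[10, 11, 2, 3, 8, 5, 6, 7, 1, 9, 0, 14, 4, 13, 12]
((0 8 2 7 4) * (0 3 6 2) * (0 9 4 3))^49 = (0 8 9 4)(2 7 3 6) = [8, 1, 7, 6, 0, 5, 2, 3, 9, 4]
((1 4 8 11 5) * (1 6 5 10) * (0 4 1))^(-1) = [10, 1, 2, 3, 0, 6, 5, 7, 4, 9, 11, 8] = (0 10 11 8 4)(5 6)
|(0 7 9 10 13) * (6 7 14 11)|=|(0 14 11 6 7 9 10 13)|=8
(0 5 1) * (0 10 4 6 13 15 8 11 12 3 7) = [5, 10, 2, 7, 6, 1, 13, 0, 11, 9, 4, 12, 3, 15, 14, 8] = (0 5 1 10 4 6 13 15 8 11 12 3 7)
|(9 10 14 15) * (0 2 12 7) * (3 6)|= 4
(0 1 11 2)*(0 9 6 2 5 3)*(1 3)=(0 3)(1 11 5)(2 9 6)=[3, 11, 9, 0, 4, 1, 2, 7, 8, 6, 10, 5]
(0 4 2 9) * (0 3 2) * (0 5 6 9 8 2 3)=(0 4 5 6 9)(2 8)=[4, 1, 8, 3, 5, 6, 9, 7, 2, 0]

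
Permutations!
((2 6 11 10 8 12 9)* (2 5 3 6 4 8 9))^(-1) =(2 12 8 4)(3 5 9 10 11 6) =[0, 1, 12, 5, 2, 9, 3, 7, 4, 10, 11, 6, 8]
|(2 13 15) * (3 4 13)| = 5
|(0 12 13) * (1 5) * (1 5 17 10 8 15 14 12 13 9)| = 8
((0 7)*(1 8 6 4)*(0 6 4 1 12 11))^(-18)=(0 12 8 6)(1 7 11 4)=[12, 7, 2, 3, 1, 5, 0, 11, 6, 9, 10, 4, 8]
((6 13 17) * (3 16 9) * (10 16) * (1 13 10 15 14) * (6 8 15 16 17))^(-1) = [0, 14, 2, 9, 4, 5, 13, 7, 17, 16, 6, 11, 12, 1, 15, 8, 3, 10] = (1 14 15 8 17 10 6 13)(3 9 16)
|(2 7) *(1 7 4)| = 4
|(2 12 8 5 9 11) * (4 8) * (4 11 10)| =|(2 12 11)(4 8 5 9 10)| =15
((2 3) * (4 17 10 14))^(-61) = (2 3)(4 14 10 17) = [0, 1, 3, 2, 14, 5, 6, 7, 8, 9, 17, 11, 12, 13, 10, 15, 16, 4]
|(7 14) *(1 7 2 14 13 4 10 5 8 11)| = |(1 7 13 4 10 5 8 11)(2 14)| = 8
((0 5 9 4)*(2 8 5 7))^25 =(0 5 7 9 2 4 8) =[5, 1, 4, 3, 8, 7, 6, 9, 0, 2]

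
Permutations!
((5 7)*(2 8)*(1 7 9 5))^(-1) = [0, 7, 8, 3, 4, 9, 6, 1, 2, 5] = (1 7)(2 8)(5 9)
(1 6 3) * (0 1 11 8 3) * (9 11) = (0 1 6)(3 9 11 8) = [1, 6, 2, 9, 4, 5, 0, 7, 3, 11, 10, 8]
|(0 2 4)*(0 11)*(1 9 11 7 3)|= |(0 2 4 7 3 1 9 11)|= 8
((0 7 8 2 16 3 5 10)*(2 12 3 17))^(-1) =(0 10 5 3 12 8 7)(2 17 16) =[10, 1, 17, 12, 4, 3, 6, 0, 7, 9, 5, 11, 8, 13, 14, 15, 2, 16]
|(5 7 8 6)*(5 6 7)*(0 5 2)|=6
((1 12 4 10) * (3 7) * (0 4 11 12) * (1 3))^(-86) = (12)(0 7 10)(1 3 4) = [7, 3, 2, 4, 1, 5, 6, 10, 8, 9, 0, 11, 12]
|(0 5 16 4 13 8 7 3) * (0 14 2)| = 10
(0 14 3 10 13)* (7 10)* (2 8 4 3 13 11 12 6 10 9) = (0 14 13)(2 8 4 3 7 9)(6 10 11 12) = [14, 1, 8, 7, 3, 5, 10, 9, 4, 2, 11, 12, 6, 0, 13]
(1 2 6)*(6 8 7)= [0, 2, 8, 3, 4, 5, 1, 6, 7]= (1 2 8 7 6)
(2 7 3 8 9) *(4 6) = (2 7 3 8 9)(4 6) = [0, 1, 7, 8, 6, 5, 4, 3, 9, 2]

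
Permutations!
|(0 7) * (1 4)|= |(0 7)(1 4)|= 2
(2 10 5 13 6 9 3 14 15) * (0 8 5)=(0 8 5 13 6 9 3 14 15 2 10)=[8, 1, 10, 14, 4, 13, 9, 7, 5, 3, 0, 11, 12, 6, 15, 2]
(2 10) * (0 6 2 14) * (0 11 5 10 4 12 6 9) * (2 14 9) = [2, 1, 4, 3, 12, 10, 14, 7, 8, 0, 9, 5, 6, 13, 11] = (0 2 4 12 6 14 11 5 10 9)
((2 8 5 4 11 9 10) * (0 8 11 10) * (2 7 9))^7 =(2 11) =[0, 1, 11, 3, 4, 5, 6, 7, 8, 9, 10, 2]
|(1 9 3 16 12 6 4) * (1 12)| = 12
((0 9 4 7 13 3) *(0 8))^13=(0 8 3 13 7 4 9)=[8, 1, 2, 13, 9, 5, 6, 4, 3, 0, 10, 11, 12, 7]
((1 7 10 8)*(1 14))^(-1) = (1 14 8 10 7) = [0, 14, 2, 3, 4, 5, 6, 1, 10, 9, 7, 11, 12, 13, 8]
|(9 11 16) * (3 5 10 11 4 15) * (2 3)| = 9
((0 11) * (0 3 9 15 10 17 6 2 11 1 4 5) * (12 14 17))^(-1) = [5, 0, 6, 11, 1, 4, 17, 7, 8, 3, 15, 2, 10, 13, 12, 9, 16, 14] = (0 5 4 1)(2 6 17 14 12 10 15 9 3 11)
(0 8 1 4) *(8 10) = (0 10 8 1 4) = [10, 4, 2, 3, 0, 5, 6, 7, 1, 9, 8]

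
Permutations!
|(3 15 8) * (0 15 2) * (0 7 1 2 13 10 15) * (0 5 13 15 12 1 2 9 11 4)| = 18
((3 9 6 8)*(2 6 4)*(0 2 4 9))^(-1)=(9)(0 3 8 6 2)=[3, 1, 0, 8, 4, 5, 2, 7, 6, 9]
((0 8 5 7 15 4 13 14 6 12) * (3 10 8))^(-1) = (0 12 6 14 13 4 15 7 5 8 10 3) = [12, 1, 2, 0, 15, 8, 14, 5, 10, 9, 3, 11, 6, 4, 13, 7]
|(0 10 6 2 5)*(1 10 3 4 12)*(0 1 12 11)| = 20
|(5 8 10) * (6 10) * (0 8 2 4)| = 7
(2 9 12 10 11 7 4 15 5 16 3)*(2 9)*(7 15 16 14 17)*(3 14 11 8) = (3 9 12 10 8)(4 16 14 17 7)(5 11 15) = [0, 1, 2, 9, 16, 11, 6, 4, 3, 12, 8, 15, 10, 13, 17, 5, 14, 7]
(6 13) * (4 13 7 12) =(4 13 6 7 12) =[0, 1, 2, 3, 13, 5, 7, 12, 8, 9, 10, 11, 4, 6]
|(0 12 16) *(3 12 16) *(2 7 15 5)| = 4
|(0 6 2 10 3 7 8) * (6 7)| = |(0 7 8)(2 10 3 6)| = 12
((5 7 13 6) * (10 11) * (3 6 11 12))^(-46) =(3 5 13 10)(6 7 11 12) =[0, 1, 2, 5, 4, 13, 7, 11, 8, 9, 3, 12, 6, 10]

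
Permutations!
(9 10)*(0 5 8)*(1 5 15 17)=[15, 5, 2, 3, 4, 8, 6, 7, 0, 10, 9, 11, 12, 13, 14, 17, 16, 1]=(0 15 17 1 5 8)(9 10)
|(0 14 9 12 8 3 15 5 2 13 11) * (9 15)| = |(0 14 15 5 2 13 11)(3 9 12 8)| = 28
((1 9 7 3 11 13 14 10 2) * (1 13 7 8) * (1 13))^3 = (1 13 2 8 10 9 14) = [0, 13, 8, 3, 4, 5, 6, 7, 10, 14, 9, 11, 12, 2, 1]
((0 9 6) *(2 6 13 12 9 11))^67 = [6, 1, 11, 3, 4, 5, 2, 7, 8, 13, 10, 0, 9, 12] = (0 6 2 11)(9 13 12)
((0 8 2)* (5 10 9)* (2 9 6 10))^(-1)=(0 2 5 9 8)(6 10)=[2, 1, 5, 3, 4, 9, 10, 7, 0, 8, 6]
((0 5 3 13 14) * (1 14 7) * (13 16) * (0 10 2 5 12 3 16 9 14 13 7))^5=(0 10 1 9 16 12 2 13 14 7 3 5)=[10, 9, 13, 5, 4, 0, 6, 3, 8, 16, 1, 11, 2, 14, 7, 15, 12]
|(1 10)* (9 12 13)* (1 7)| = 3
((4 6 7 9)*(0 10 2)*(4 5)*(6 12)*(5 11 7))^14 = [2, 1, 10, 3, 6, 12, 4, 11, 8, 7, 0, 9, 5] = (0 2 10)(4 6)(5 12)(7 11 9)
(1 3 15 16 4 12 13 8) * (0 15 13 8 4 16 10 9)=(16)(0 15 10 9)(1 3 13 4 12 8)=[15, 3, 2, 13, 12, 5, 6, 7, 1, 0, 9, 11, 8, 4, 14, 10, 16]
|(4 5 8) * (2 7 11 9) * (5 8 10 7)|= 6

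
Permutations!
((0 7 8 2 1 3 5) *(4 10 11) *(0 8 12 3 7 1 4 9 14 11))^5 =[5, 8, 7, 10, 12, 0, 6, 2, 1, 11, 3, 14, 4, 13, 9] =(0 5)(1 8)(2 7)(3 10)(4 12)(9 11 14)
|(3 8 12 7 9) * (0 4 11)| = 15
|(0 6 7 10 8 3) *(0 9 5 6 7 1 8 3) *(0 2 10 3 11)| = 11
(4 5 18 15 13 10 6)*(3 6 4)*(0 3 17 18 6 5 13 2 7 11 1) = (0 3 5 6 17 18 15 2 7 11 1)(4 13 10) = [3, 0, 7, 5, 13, 6, 17, 11, 8, 9, 4, 1, 12, 10, 14, 2, 16, 18, 15]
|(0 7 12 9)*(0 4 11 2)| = |(0 7 12 9 4 11 2)| = 7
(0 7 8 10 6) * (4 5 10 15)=[7, 1, 2, 3, 5, 10, 0, 8, 15, 9, 6, 11, 12, 13, 14, 4]=(0 7 8 15 4 5 10 6)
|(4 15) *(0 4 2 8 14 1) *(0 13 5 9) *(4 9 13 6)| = 14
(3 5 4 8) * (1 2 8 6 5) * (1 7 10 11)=(1 2 8 3 7 10 11)(4 6 5)=[0, 2, 8, 7, 6, 4, 5, 10, 3, 9, 11, 1]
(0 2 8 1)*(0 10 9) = [2, 10, 8, 3, 4, 5, 6, 7, 1, 0, 9] = (0 2 8 1 10 9)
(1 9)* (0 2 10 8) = (0 2 10 8)(1 9) = [2, 9, 10, 3, 4, 5, 6, 7, 0, 1, 8]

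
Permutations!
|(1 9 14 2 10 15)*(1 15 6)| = 6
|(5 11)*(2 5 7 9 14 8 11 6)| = |(2 5 6)(7 9 14 8 11)| = 15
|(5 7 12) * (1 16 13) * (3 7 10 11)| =6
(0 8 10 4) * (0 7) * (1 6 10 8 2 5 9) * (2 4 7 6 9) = [4, 9, 5, 3, 6, 2, 10, 0, 8, 1, 7] = (0 4 6 10 7)(1 9)(2 5)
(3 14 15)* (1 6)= (1 6)(3 14 15)= [0, 6, 2, 14, 4, 5, 1, 7, 8, 9, 10, 11, 12, 13, 15, 3]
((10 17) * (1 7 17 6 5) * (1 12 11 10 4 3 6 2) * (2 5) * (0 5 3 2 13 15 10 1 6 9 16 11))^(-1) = (0 12 5)(1 11 16 9 3 10 15 13 6 2 4 17 7) = [12, 11, 4, 10, 17, 0, 2, 1, 8, 3, 15, 16, 5, 6, 14, 13, 9, 7]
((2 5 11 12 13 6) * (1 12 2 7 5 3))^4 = (1 7 3 6 2 13 11 12 5) = [0, 7, 13, 6, 4, 1, 2, 3, 8, 9, 10, 12, 5, 11]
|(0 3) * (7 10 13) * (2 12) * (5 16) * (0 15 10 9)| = |(0 3 15 10 13 7 9)(2 12)(5 16)| = 14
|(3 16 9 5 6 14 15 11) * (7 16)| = 9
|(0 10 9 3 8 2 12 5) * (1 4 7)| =|(0 10 9 3 8 2 12 5)(1 4 7)| =24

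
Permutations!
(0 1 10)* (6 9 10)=(0 1 6 9 10)=[1, 6, 2, 3, 4, 5, 9, 7, 8, 10, 0]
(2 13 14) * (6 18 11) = (2 13 14)(6 18 11) = [0, 1, 13, 3, 4, 5, 18, 7, 8, 9, 10, 6, 12, 14, 2, 15, 16, 17, 11]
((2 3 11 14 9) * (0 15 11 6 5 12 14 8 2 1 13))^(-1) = (0 13 1 9 14 12 5 6 3 2 8 11 15) = [13, 9, 8, 2, 4, 6, 3, 7, 11, 14, 10, 15, 5, 1, 12, 0]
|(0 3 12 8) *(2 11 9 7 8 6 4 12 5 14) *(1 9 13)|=33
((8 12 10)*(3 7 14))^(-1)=(3 14 7)(8 10 12)=[0, 1, 2, 14, 4, 5, 6, 3, 10, 9, 12, 11, 8, 13, 7]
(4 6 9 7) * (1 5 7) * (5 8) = (1 8 5 7 4 6 9) = [0, 8, 2, 3, 6, 7, 9, 4, 5, 1]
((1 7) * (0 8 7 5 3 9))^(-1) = (0 9 3 5 1 7 8) = [9, 7, 2, 5, 4, 1, 6, 8, 0, 3]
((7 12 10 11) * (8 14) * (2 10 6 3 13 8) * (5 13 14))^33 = (2 10 11 7 12 6 3 14) = [0, 1, 10, 14, 4, 5, 3, 12, 8, 9, 11, 7, 6, 13, 2]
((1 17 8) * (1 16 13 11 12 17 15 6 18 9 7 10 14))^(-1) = [0, 14, 2, 3, 4, 5, 15, 9, 17, 18, 7, 13, 11, 16, 10, 1, 8, 12, 6] = (1 14 10 7 9 18 6 15)(8 17 12 11 13 16)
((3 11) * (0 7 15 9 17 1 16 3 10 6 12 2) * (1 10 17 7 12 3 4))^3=(3 10 11 6 17)=[0, 1, 2, 10, 4, 5, 17, 7, 8, 9, 11, 6, 12, 13, 14, 15, 16, 3]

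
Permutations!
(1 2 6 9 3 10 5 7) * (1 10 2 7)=(1 7 10 5)(2 6 9 3)=[0, 7, 6, 2, 4, 1, 9, 10, 8, 3, 5]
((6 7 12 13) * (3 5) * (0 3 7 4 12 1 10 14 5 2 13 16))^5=(0 4 2 16 6 3 12 13)=[4, 1, 16, 12, 2, 5, 3, 7, 8, 9, 10, 11, 13, 0, 14, 15, 6]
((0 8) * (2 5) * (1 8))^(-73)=(0 8 1)(2 5)=[8, 0, 5, 3, 4, 2, 6, 7, 1]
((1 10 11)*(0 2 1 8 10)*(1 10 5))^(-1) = (0 1 5 8 11 10 2) = [1, 5, 0, 3, 4, 8, 6, 7, 11, 9, 2, 10]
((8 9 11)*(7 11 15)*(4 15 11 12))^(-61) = (4 12 7 15)(8 11 9) = [0, 1, 2, 3, 12, 5, 6, 15, 11, 8, 10, 9, 7, 13, 14, 4]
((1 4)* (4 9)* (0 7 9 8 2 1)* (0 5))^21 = (0 7 9 4 5) = [7, 1, 2, 3, 5, 0, 6, 9, 8, 4]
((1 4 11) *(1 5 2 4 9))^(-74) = (2 11)(4 5) = [0, 1, 11, 3, 5, 4, 6, 7, 8, 9, 10, 2]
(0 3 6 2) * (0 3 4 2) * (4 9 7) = (0 9 7 4 2 3 6) = [9, 1, 3, 6, 2, 5, 0, 4, 8, 7]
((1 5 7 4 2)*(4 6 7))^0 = (7) = [0, 1, 2, 3, 4, 5, 6, 7]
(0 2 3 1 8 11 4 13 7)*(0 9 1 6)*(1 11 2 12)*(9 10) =(0 12 1 8 2 3 6)(4 13 7 10 9 11) =[12, 8, 3, 6, 13, 5, 0, 10, 2, 11, 9, 4, 1, 7]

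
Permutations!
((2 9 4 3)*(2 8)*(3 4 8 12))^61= (2 9 8)(3 12)= [0, 1, 9, 12, 4, 5, 6, 7, 2, 8, 10, 11, 3]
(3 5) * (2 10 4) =(2 10 4)(3 5) =[0, 1, 10, 5, 2, 3, 6, 7, 8, 9, 4]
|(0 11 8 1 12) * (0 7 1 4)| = |(0 11 8 4)(1 12 7)| = 12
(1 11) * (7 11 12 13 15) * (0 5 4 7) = [5, 12, 2, 3, 7, 4, 6, 11, 8, 9, 10, 1, 13, 15, 14, 0] = (0 5 4 7 11 1 12 13 15)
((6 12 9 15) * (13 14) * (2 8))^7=(2 8)(6 15 9 12)(13 14)=[0, 1, 8, 3, 4, 5, 15, 7, 2, 12, 10, 11, 6, 14, 13, 9]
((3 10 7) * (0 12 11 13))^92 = (13)(3 7 10) = [0, 1, 2, 7, 4, 5, 6, 10, 8, 9, 3, 11, 12, 13]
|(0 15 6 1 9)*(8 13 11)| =15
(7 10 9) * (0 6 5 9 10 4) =(10)(0 6 5 9 7 4) =[6, 1, 2, 3, 0, 9, 5, 4, 8, 7, 10]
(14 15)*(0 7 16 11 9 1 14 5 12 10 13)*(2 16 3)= (0 7 3 2 16 11 9 1 14 15 5 12 10 13)= [7, 14, 16, 2, 4, 12, 6, 3, 8, 1, 13, 9, 10, 0, 15, 5, 11]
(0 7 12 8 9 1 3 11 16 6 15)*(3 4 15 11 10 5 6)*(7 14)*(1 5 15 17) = (0 14 7 12 8 9 5 6 11 16 3 10 15)(1 4 17) = [14, 4, 2, 10, 17, 6, 11, 12, 9, 5, 15, 16, 8, 13, 7, 0, 3, 1]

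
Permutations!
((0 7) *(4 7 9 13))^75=(13)=[0, 1, 2, 3, 4, 5, 6, 7, 8, 9, 10, 11, 12, 13]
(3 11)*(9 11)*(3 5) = (3 9 11 5) = [0, 1, 2, 9, 4, 3, 6, 7, 8, 11, 10, 5]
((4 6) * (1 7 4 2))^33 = (1 6 7 2 4) = [0, 6, 4, 3, 1, 5, 7, 2]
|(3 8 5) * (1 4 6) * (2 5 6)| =7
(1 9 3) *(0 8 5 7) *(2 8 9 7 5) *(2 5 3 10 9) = (0 2 8 5 3 1 7)(9 10) = [2, 7, 8, 1, 4, 3, 6, 0, 5, 10, 9]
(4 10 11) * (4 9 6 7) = (4 10 11 9 6 7) = [0, 1, 2, 3, 10, 5, 7, 4, 8, 6, 11, 9]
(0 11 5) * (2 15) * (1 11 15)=(0 15 2 1 11 5)=[15, 11, 1, 3, 4, 0, 6, 7, 8, 9, 10, 5, 12, 13, 14, 2]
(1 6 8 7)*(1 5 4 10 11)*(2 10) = (1 6 8 7 5 4 2 10 11) = [0, 6, 10, 3, 2, 4, 8, 5, 7, 9, 11, 1]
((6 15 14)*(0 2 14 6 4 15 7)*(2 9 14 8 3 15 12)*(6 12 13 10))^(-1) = (0 7 6 10 13 4 14 9)(2 12 15 3 8) = [7, 1, 12, 8, 14, 5, 10, 6, 2, 0, 13, 11, 15, 4, 9, 3]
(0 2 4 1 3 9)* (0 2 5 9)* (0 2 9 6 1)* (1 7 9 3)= [5, 1, 4, 2, 0, 6, 7, 9, 8, 3]= (0 5 6 7 9 3 2 4)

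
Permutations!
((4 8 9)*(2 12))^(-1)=[0, 1, 12, 3, 9, 5, 6, 7, 4, 8, 10, 11, 2]=(2 12)(4 9 8)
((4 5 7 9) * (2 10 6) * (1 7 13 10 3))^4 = (1 5 2 9 10)(3 4 6 7 13) = [0, 5, 9, 4, 6, 2, 7, 13, 8, 10, 1, 11, 12, 3]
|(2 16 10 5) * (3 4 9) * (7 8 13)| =|(2 16 10 5)(3 4 9)(7 8 13)| =12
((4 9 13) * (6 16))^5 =(4 13 9)(6 16) =[0, 1, 2, 3, 13, 5, 16, 7, 8, 4, 10, 11, 12, 9, 14, 15, 6]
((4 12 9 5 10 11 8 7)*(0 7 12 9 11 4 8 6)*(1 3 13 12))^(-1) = (0 6 11 12 13 3 1 8 7)(4 10 5 9) = [6, 8, 2, 1, 10, 9, 11, 0, 7, 4, 5, 12, 13, 3]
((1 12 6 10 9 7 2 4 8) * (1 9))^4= (12)(2 7 9 8 4)= [0, 1, 7, 3, 2, 5, 6, 9, 4, 8, 10, 11, 12]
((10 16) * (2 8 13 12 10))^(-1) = (2 16 10 12 13 8) = [0, 1, 16, 3, 4, 5, 6, 7, 2, 9, 12, 11, 13, 8, 14, 15, 10]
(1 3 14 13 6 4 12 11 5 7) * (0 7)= (0 7 1 3 14 13 6 4 12 11 5)= [7, 3, 2, 14, 12, 0, 4, 1, 8, 9, 10, 5, 11, 6, 13]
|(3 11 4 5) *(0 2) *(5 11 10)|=6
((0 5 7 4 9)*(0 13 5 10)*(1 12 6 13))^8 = (13) = [0, 1, 2, 3, 4, 5, 6, 7, 8, 9, 10, 11, 12, 13]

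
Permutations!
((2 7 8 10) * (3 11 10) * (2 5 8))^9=(2 7)(3 8 5 10 11)=[0, 1, 7, 8, 4, 10, 6, 2, 5, 9, 11, 3]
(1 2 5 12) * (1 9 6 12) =(1 2 5)(6 12 9) =[0, 2, 5, 3, 4, 1, 12, 7, 8, 6, 10, 11, 9]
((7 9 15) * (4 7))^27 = (4 15 9 7) = [0, 1, 2, 3, 15, 5, 6, 4, 8, 7, 10, 11, 12, 13, 14, 9]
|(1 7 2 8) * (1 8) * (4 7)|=|(8)(1 4 7 2)|=4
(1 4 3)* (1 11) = (1 4 3 11) = [0, 4, 2, 11, 3, 5, 6, 7, 8, 9, 10, 1]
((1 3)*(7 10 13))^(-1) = (1 3)(7 13 10) = [0, 3, 2, 1, 4, 5, 6, 13, 8, 9, 7, 11, 12, 10]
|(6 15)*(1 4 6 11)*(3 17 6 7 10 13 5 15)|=24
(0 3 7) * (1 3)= (0 1 3 7)= [1, 3, 2, 7, 4, 5, 6, 0]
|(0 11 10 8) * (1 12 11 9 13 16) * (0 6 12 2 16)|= |(0 9 13)(1 2 16)(6 12 11 10 8)|= 15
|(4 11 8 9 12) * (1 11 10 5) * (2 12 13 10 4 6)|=21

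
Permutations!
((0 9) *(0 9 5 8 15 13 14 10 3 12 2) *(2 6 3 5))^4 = (3 12 6)(5 14 15)(8 10 13) = [0, 1, 2, 12, 4, 14, 3, 7, 10, 9, 13, 11, 6, 8, 15, 5]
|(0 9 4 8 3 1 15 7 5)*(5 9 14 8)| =|(0 14 8 3 1 15 7 9 4 5)| =10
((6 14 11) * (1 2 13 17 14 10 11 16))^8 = (1 13 14)(2 17 16)(6 11 10) = [0, 13, 17, 3, 4, 5, 11, 7, 8, 9, 6, 10, 12, 14, 1, 15, 2, 16]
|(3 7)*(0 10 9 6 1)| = 10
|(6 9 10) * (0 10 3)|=5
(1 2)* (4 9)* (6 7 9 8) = (1 2)(4 8 6 7 9) = [0, 2, 1, 3, 8, 5, 7, 9, 6, 4]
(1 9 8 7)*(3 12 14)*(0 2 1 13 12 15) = [2, 9, 1, 15, 4, 5, 6, 13, 7, 8, 10, 11, 14, 12, 3, 0] = (0 2 1 9 8 7 13 12 14 3 15)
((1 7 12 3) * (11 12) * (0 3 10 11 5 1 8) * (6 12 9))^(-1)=[8, 5, 2, 0, 4, 7, 9, 1, 3, 11, 12, 10, 6]=(0 8 3)(1 5 7)(6 9 11 10 12)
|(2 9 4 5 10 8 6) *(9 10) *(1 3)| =|(1 3)(2 10 8 6)(4 5 9)| =12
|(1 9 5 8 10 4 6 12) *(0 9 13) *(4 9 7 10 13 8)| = |(0 7 10 9 5 4 6 12 1 8 13)| = 11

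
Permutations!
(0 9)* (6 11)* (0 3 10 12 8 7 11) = (0 9 3 10 12 8 7 11 6) = [9, 1, 2, 10, 4, 5, 0, 11, 7, 3, 12, 6, 8]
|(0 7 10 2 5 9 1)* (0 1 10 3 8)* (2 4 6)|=12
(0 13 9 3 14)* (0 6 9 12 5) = (0 13 12 5)(3 14 6 9) = [13, 1, 2, 14, 4, 0, 9, 7, 8, 3, 10, 11, 5, 12, 6]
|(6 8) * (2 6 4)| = 4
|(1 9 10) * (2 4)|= 6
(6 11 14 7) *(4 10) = (4 10)(6 11 14 7) = [0, 1, 2, 3, 10, 5, 11, 6, 8, 9, 4, 14, 12, 13, 7]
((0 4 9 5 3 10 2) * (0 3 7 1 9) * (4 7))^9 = (10)(0 9)(1 4)(5 7) = [9, 4, 2, 3, 1, 7, 6, 5, 8, 0, 10]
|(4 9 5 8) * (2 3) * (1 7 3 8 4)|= |(1 7 3 2 8)(4 9 5)|= 15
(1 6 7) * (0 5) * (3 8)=[5, 6, 2, 8, 4, 0, 7, 1, 3]=(0 5)(1 6 7)(3 8)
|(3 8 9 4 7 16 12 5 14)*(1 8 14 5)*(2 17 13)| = 42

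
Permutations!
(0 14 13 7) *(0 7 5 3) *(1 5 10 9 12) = [14, 5, 2, 0, 4, 3, 6, 7, 8, 12, 9, 11, 1, 10, 13] = (0 14 13 10 9 12 1 5 3)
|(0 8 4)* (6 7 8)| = |(0 6 7 8 4)| = 5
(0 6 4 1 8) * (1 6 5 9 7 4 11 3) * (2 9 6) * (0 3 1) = (0 5 6 11 1 8 3)(2 9 7 4) = [5, 8, 9, 0, 2, 6, 11, 4, 3, 7, 10, 1]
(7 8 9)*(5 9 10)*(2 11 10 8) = (2 11 10 5 9 7) = [0, 1, 11, 3, 4, 9, 6, 2, 8, 7, 5, 10]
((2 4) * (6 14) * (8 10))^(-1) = (2 4)(6 14)(8 10) = [0, 1, 4, 3, 2, 5, 14, 7, 10, 9, 8, 11, 12, 13, 6]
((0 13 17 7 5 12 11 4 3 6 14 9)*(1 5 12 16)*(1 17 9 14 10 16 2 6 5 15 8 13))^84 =[0, 1, 11, 7, 17, 12, 4, 6, 8, 9, 3, 16, 10, 13, 14, 15, 5, 2] =(2 11 16 5 12 10 3 7 6 4 17)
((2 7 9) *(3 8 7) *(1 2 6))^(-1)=[0, 6, 1, 2, 4, 5, 9, 8, 3, 7]=(1 6 9 7 8 3 2)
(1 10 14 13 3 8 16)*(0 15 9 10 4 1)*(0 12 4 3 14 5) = [15, 3, 2, 8, 1, 0, 6, 7, 16, 10, 5, 11, 4, 14, 13, 9, 12] = (0 15 9 10 5)(1 3 8 16 12 4)(13 14)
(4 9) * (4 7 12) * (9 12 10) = (4 12)(7 10 9) = [0, 1, 2, 3, 12, 5, 6, 10, 8, 7, 9, 11, 4]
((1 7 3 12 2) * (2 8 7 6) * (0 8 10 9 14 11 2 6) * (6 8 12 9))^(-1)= (0 1 2 11 14 9 3 7 8 6 10 12)= [1, 2, 11, 7, 4, 5, 10, 8, 6, 3, 12, 14, 0, 13, 9]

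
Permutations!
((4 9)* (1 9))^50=(1 4 9)=[0, 4, 2, 3, 9, 5, 6, 7, 8, 1]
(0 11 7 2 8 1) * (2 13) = (0 11 7 13 2 8 1) = [11, 0, 8, 3, 4, 5, 6, 13, 1, 9, 10, 7, 12, 2]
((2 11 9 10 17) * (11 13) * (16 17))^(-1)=(2 17 16 10 9 11 13)=[0, 1, 17, 3, 4, 5, 6, 7, 8, 11, 9, 13, 12, 2, 14, 15, 10, 16]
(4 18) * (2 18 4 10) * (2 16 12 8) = (2 18 10 16 12 8) = [0, 1, 18, 3, 4, 5, 6, 7, 2, 9, 16, 11, 8, 13, 14, 15, 12, 17, 10]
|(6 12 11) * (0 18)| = |(0 18)(6 12 11)| = 6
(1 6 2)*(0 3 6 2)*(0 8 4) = (0 3 6 8 4)(1 2) = [3, 2, 1, 6, 0, 5, 8, 7, 4]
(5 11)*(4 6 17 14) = [0, 1, 2, 3, 6, 11, 17, 7, 8, 9, 10, 5, 12, 13, 4, 15, 16, 14] = (4 6 17 14)(5 11)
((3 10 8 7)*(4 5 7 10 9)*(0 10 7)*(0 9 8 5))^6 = [10, 1, 2, 3, 0, 9, 6, 7, 8, 4, 5] = (0 10 5 9 4)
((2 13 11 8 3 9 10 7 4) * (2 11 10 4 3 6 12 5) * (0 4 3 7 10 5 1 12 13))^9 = (0 4 11 8 6 13 5 2)(1 12)(3 9) = [4, 12, 0, 9, 11, 2, 13, 7, 6, 3, 10, 8, 1, 5]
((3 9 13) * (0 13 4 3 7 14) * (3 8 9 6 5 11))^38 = (0 7)(3 5)(4 9 8)(6 11)(13 14) = [7, 1, 2, 5, 9, 3, 11, 0, 4, 8, 10, 6, 12, 14, 13]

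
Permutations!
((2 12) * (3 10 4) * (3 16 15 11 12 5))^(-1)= [0, 1, 12, 5, 10, 2, 6, 7, 8, 9, 3, 15, 11, 13, 14, 16, 4]= (2 12 11 15 16 4 10 3 5)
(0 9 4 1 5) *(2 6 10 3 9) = (0 2 6 10 3 9 4 1 5) = [2, 5, 6, 9, 1, 0, 10, 7, 8, 4, 3]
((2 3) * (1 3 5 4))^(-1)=(1 4 5 2 3)=[0, 4, 3, 1, 5, 2]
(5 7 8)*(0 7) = [7, 1, 2, 3, 4, 0, 6, 8, 5] = (0 7 8 5)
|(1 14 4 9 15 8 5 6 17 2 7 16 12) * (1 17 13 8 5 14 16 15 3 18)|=16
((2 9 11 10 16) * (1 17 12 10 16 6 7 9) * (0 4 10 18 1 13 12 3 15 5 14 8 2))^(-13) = (0 6 11 4 7 16 10 9)(1 12 2 14 15 17 18 13 8 5 3) = [6, 12, 14, 1, 7, 3, 11, 16, 5, 0, 9, 4, 2, 8, 15, 17, 10, 18, 13]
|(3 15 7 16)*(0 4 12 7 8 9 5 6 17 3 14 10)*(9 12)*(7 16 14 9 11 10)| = |(0 4 11 10)(3 15 8 12 16 9 5 6 17)(7 14)| = 36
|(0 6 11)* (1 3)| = 6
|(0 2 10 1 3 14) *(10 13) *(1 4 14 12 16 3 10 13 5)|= 21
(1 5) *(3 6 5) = (1 3 6 5) = [0, 3, 2, 6, 4, 1, 5]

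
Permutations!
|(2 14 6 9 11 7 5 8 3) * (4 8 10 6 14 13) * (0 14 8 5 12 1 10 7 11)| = 14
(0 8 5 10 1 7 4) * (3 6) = (0 8 5 10 1 7 4)(3 6) = [8, 7, 2, 6, 0, 10, 3, 4, 5, 9, 1]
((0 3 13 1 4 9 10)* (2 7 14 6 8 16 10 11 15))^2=(0 13 4 11 2 14 8 10 3 1 9 15 7 6 16)=[13, 9, 14, 1, 11, 5, 16, 6, 10, 15, 3, 2, 12, 4, 8, 7, 0]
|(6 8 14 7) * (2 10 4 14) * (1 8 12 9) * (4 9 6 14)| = 10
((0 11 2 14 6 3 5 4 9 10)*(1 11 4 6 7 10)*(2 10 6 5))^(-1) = (0 10 11 1 9 4)(2 3 6 7 14) = [10, 9, 3, 6, 0, 5, 7, 14, 8, 4, 11, 1, 12, 13, 2]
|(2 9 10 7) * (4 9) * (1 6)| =10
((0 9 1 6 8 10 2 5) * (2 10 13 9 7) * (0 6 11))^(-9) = (0 7 2 5 6 8 13 9 1 11) = [7, 11, 5, 3, 4, 6, 8, 2, 13, 1, 10, 0, 12, 9]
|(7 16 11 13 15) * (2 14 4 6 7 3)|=|(2 14 4 6 7 16 11 13 15 3)|=10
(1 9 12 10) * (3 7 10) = (1 9 12 3 7 10) = [0, 9, 2, 7, 4, 5, 6, 10, 8, 12, 1, 11, 3]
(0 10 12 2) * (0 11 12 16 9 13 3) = (0 10 16 9 13 3)(2 11 12) = [10, 1, 11, 0, 4, 5, 6, 7, 8, 13, 16, 12, 2, 3, 14, 15, 9]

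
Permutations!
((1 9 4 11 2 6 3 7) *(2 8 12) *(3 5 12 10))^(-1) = (1 7 3 10 8 11 4 9)(2 12 5 6) = [0, 7, 12, 10, 9, 6, 2, 3, 11, 1, 8, 4, 5]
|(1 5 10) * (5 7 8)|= 5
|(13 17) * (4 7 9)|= 6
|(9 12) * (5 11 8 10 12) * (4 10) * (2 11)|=|(2 11 8 4 10 12 9 5)|=8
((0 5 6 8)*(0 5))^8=[0, 1, 2, 3, 4, 8, 5, 7, 6]=(5 8 6)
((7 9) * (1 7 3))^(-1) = [0, 3, 2, 9, 4, 5, 6, 1, 8, 7] = (1 3 9 7)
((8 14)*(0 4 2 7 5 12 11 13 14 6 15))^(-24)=(15)=[0, 1, 2, 3, 4, 5, 6, 7, 8, 9, 10, 11, 12, 13, 14, 15]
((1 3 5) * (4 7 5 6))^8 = (1 6 7)(3 4 5) = [0, 6, 2, 4, 5, 3, 7, 1]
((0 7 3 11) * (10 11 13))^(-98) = (0 10 3)(7 11 13) = [10, 1, 2, 0, 4, 5, 6, 11, 8, 9, 3, 13, 12, 7]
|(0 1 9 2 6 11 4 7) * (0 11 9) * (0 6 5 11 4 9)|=|(0 1 6)(2 5 11 9)(4 7)|=12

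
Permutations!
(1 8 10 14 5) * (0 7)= (0 7)(1 8 10 14 5)= [7, 8, 2, 3, 4, 1, 6, 0, 10, 9, 14, 11, 12, 13, 5]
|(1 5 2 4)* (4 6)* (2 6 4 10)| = 6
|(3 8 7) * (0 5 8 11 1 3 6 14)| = |(0 5 8 7 6 14)(1 3 11)| = 6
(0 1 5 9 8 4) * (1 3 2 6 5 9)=(0 3 2 6 5 1 9 8 4)=[3, 9, 6, 2, 0, 1, 5, 7, 4, 8]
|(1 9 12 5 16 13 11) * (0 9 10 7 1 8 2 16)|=|(0 9 12 5)(1 10 7)(2 16 13 11 8)|=60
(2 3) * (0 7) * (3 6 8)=[7, 1, 6, 2, 4, 5, 8, 0, 3]=(0 7)(2 6 8 3)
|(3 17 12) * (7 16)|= 6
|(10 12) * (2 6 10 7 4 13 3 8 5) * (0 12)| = 11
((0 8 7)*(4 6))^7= (0 8 7)(4 6)= [8, 1, 2, 3, 6, 5, 4, 0, 7]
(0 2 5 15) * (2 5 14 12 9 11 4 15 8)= (0 5 8 2 14 12 9 11 4 15)= [5, 1, 14, 3, 15, 8, 6, 7, 2, 11, 10, 4, 9, 13, 12, 0]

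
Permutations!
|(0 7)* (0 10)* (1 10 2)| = |(0 7 2 1 10)| = 5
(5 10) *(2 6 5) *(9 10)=(2 6 5 9 10)=[0, 1, 6, 3, 4, 9, 5, 7, 8, 10, 2]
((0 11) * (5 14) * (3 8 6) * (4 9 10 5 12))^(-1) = (0 11)(3 6 8)(4 12 14 5 10 9) = [11, 1, 2, 6, 12, 10, 8, 7, 3, 4, 9, 0, 14, 13, 5]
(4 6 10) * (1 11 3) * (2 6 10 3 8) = (1 11 8 2 6 3)(4 10) = [0, 11, 6, 1, 10, 5, 3, 7, 2, 9, 4, 8]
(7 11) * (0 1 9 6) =(0 1 9 6)(7 11) =[1, 9, 2, 3, 4, 5, 0, 11, 8, 6, 10, 7]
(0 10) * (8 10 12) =(0 12 8 10) =[12, 1, 2, 3, 4, 5, 6, 7, 10, 9, 0, 11, 8]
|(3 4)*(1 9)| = |(1 9)(3 4)| = 2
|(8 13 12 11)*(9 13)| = |(8 9 13 12 11)| = 5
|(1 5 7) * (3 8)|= 6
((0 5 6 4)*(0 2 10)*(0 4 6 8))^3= (10)= [0, 1, 2, 3, 4, 5, 6, 7, 8, 9, 10]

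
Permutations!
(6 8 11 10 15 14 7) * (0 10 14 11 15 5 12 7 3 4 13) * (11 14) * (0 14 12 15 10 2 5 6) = (0 2 5 15 12 7)(3 4 13 14)(6 8 10) = [2, 1, 5, 4, 13, 15, 8, 0, 10, 9, 6, 11, 7, 14, 3, 12]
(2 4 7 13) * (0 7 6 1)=(0 7 13 2 4 6 1)=[7, 0, 4, 3, 6, 5, 1, 13, 8, 9, 10, 11, 12, 2]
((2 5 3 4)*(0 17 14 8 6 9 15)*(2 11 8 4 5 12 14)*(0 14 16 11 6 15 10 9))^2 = (0 2 16 8 14 6 17 12 11 15 4) = [2, 1, 16, 3, 0, 5, 17, 7, 14, 9, 10, 15, 11, 13, 6, 4, 8, 12]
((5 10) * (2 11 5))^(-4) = (11) = [0, 1, 2, 3, 4, 5, 6, 7, 8, 9, 10, 11]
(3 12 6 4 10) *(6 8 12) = (3 6 4 10)(8 12) = [0, 1, 2, 6, 10, 5, 4, 7, 12, 9, 3, 11, 8]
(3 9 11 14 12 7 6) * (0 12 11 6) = [12, 1, 2, 9, 4, 5, 3, 0, 8, 6, 10, 14, 7, 13, 11] = (0 12 7)(3 9 6)(11 14)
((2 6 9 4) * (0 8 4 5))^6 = (0 5 9 6 2 4 8) = [5, 1, 4, 3, 8, 9, 2, 7, 0, 6]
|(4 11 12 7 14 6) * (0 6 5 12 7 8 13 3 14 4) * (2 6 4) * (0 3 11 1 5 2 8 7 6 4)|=12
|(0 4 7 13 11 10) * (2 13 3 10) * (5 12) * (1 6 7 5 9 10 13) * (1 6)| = |(0 4 5 12 9 10)(2 6 7 3 13 11)| = 6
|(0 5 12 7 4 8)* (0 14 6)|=8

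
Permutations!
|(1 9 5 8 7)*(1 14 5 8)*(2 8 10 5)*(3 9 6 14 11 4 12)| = |(1 6 14 2 8 7 11 4 12 3 9 10 5)| = 13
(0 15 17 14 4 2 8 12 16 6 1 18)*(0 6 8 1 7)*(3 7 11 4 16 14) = (0 15 17 3 7)(1 18 6 11 4 2)(8 12 14 16) = [15, 18, 1, 7, 2, 5, 11, 0, 12, 9, 10, 4, 14, 13, 16, 17, 8, 3, 6]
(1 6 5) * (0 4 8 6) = (0 4 8 6 5 1) = [4, 0, 2, 3, 8, 1, 5, 7, 6]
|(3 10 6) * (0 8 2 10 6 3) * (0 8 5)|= |(0 5)(2 10 3 6 8)|= 10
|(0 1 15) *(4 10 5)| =|(0 1 15)(4 10 5)| =3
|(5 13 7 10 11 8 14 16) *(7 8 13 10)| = 7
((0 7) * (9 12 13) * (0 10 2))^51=(13)(0 2 10 7)=[2, 1, 10, 3, 4, 5, 6, 0, 8, 9, 7, 11, 12, 13]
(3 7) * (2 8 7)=(2 8 7 3)=[0, 1, 8, 2, 4, 5, 6, 3, 7]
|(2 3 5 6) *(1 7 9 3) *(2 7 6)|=7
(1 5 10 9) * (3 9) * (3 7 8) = (1 5 10 7 8 3 9) = [0, 5, 2, 9, 4, 10, 6, 8, 3, 1, 7]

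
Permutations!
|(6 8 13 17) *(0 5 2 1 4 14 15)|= 28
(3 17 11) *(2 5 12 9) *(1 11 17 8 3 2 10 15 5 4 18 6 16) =[0, 11, 4, 8, 18, 12, 16, 7, 3, 10, 15, 2, 9, 13, 14, 5, 1, 17, 6] =(1 11 2 4 18 6 16)(3 8)(5 12 9 10 15)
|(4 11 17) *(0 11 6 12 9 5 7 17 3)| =21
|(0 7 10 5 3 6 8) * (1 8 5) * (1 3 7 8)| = 10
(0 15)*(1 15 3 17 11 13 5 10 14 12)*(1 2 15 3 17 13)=[17, 3, 15, 13, 4, 10, 6, 7, 8, 9, 14, 1, 2, 5, 12, 0, 16, 11]=(0 17 11 1 3 13 5 10 14 12 2 15)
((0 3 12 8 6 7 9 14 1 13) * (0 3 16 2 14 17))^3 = (0 14 3 6 17 2 13 8 9 16 1 12 7) = [14, 12, 13, 6, 4, 5, 17, 0, 9, 16, 10, 11, 7, 8, 3, 15, 1, 2]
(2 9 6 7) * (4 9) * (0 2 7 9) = [2, 1, 4, 3, 0, 5, 9, 7, 8, 6] = (0 2 4)(6 9)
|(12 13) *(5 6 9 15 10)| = 10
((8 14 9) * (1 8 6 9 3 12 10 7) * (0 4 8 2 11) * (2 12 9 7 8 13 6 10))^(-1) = [11, 7, 12, 14, 0, 5, 13, 6, 10, 3, 9, 2, 1, 4, 8] = (0 11 2 12 1 7 6 13 4)(3 14 8 10 9)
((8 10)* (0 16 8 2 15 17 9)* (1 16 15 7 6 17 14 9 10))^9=(0 15 14 9)(2 10 17 6 7)=[15, 1, 10, 3, 4, 5, 7, 2, 8, 0, 17, 11, 12, 13, 9, 14, 16, 6]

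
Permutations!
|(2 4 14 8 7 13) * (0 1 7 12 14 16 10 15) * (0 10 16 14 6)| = |(16)(0 1 7 13 2 4 14 8 12 6)(10 15)| = 10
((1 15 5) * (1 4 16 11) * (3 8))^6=(16)=[0, 1, 2, 3, 4, 5, 6, 7, 8, 9, 10, 11, 12, 13, 14, 15, 16]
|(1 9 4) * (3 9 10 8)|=6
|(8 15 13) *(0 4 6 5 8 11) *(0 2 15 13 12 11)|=|(0 4 6 5 8 13)(2 15 12 11)|=12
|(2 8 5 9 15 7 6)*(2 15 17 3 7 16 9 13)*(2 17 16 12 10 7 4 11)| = 40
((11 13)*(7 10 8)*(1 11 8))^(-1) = (1 10 7 8 13 11) = [0, 10, 2, 3, 4, 5, 6, 8, 13, 9, 7, 1, 12, 11]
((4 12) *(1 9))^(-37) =(1 9)(4 12) =[0, 9, 2, 3, 12, 5, 6, 7, 8, 1, 10, 11, 4]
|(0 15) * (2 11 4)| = |(0 15)(2 11 4)| = 6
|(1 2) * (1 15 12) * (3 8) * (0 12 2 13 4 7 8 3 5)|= |(0 12 1 13 4 7 8 5)(2 15)|= 8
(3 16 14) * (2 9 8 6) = [0, 1, 9, 16, 4, 5, 2, 7, 6, 8, 10, 11, 12, 13, 3, 15, 14] = (2 9 8 6)(3 16 14)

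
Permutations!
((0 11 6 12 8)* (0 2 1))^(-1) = (0 1 2 8 12 6 11) = [1, 2, 8, 3, 4, 5, 11, 7, 12, 9, 10, 0, 6]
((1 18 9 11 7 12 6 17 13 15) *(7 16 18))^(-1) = (1 15 13 17 6 12 7)(9 18 16 11) = [0, 15, 2, 3, 4, 5, 12, 1, 8, 18, 10, 9, 7, 17, 14, 13, 11, 6, 16]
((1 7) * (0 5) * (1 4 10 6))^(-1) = [5, 6, 2, 3, 7, 0, 10, 1, 8, 9, 4] = (0 5)(1 6 10 4 7)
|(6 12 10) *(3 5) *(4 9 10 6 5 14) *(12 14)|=8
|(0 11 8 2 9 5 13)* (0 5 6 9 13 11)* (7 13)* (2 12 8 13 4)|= 6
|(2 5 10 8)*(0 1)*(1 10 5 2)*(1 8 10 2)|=|(10)(0 2 1)|=3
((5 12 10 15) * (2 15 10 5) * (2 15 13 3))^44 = (15)(2 3 13) = [0, 1, 3, 13, 4, 5, 6, 7, 8, 9, 10, 11, 12, 2, 14, 15]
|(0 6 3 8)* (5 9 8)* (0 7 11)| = 8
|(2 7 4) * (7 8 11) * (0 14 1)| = 15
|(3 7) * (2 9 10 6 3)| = |(2 9 10 6 3 7)| = 6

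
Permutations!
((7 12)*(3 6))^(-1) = (3 6)(7 12) = [0, 1, 2, 6, 4, 5, 3, 12, 8, 9, 10, 11, 7]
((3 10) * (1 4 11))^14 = (1 11 4) = [0, 11, 2, 3, 1, 5, 6, 7, 8, 9, 10, 4]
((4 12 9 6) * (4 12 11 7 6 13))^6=(4 13 9 12 6 7 11)=[0, 1, 2, 3, 13, 5, 7, 11, 8, 12, 10, 4, 6, 9]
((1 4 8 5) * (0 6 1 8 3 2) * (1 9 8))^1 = (0 6 9 8 5 1 4 3 2) = [6, 4, 0, 2, 3, 1, 9, 7, 5, 8]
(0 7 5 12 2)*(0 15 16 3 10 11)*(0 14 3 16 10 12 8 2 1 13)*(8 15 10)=(16)(0 7 5 15 8 2 10 11 14 3 12 1 13)=[7, 13, 10, 12, 4, 15, 6, 5, 2, 9, 11, 14, 1, 0, 3, 8, 16]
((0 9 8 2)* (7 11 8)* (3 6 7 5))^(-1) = (0 2 8 11 7 6 3 5 9) = [2, 1, 8, 5, 4, 9, 3, 6, 11, 0, 10, 7]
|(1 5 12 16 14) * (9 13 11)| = 15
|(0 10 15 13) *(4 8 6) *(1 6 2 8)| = 12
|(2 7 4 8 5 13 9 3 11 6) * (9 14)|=11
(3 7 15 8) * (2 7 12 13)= (2 7 15 8 3 12 13)= [0, 1, 7, 12, 4, 5, 6, 15, 3, 9, 10, 11, 13, 2, 14, 8]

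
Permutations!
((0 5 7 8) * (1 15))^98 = (15)(0 7)(5 8) = [7, 1, 2, 3, 4, 8, 6, 0, 5, 9, 10, 11, 12, 13, 14, 15]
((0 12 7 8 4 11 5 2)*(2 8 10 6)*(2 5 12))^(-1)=(0 2)(4 8 5 6 10 7 12 11)=[2, 1, 0, 3, 8, 6, 10, 12, 5, 9, 7, 4, 11]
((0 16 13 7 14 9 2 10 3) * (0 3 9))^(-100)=(16)(2 9 10)=[0, 1, 9, 3, 4, 5, 6, 7, 8, 10, 2, 11, 12, 13, 14, 15, 16]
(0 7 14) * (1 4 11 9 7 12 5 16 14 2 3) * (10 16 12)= [10, 4, 3, 1, 11, 12, 6, 2, 8, 7, 16, 9, 5, 13, 0, 15, 14]= (0 10 16 14)(1 4 11 9 7 2 3)(5 12)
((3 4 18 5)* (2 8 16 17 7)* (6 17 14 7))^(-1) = (2 7 14 16 8)(3 5 18 4)(6 17) = [0, 1, 7, 5, 3, 18, 17, 14, 2, 9, 10, 11, 12, 13, 16, 15, 8, 6, 4]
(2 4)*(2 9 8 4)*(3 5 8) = (3 5 8 4 9) = [0, 1, 2, 5, 9, 8, 6, 7, 4, 3]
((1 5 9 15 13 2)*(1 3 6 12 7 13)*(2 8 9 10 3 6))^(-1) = (1 15 9 8 13 7 12 6 2 3 10 5) = [0, 15, 3, 10, 4, 1, 2, 12, 13, 8, 5, 11, 6, 7, 14, 9]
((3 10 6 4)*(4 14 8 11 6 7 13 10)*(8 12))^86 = (6 14 12 8 11)(7 10 13) = [0, 1, 2, 3, 4, 5, 14, 10, 11, 9, 13, 6, 8, 7, 12]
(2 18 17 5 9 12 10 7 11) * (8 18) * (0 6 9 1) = (0 6 9 12 10 7 11 2 8 18 17 5 1) = [6, 0, 8, 3, 4, 1, 9, 11, 18, 12, 7, 2, 10, 13, 14, 15, 16, 5, 17]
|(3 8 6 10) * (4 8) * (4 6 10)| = 5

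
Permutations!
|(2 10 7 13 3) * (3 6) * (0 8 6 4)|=|(0 8 6 3 2 10 7 13 4)|=9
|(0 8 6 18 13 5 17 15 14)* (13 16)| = 10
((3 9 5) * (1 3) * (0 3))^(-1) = (0 1 5 9 3) = [1, 5, 2, 0, 4, 9, 6, 7, 8, 3]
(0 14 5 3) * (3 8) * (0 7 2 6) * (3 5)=(0 14 3 7 2 6)(5 8)=[14, 1, 6, 7, 4, 8, 0, 2, 5, 9, 10, 11, 12, 13, 3]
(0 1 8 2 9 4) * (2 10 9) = (0 1 8 10 9 4) = [1, 8, 2, 3, 0, 5, 6, 7, 10, 4, 9]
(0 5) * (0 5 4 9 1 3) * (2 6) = [4, 3, 6, 0, 9, 5, 2, 7, 8, 1] = (0 4 9 1 3)(2 6)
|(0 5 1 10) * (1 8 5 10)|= |(0 10)(5 8)|= 2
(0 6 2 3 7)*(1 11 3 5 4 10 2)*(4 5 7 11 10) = (0 6 1 10 2 7)(3 11) = [6, 10, 7, 11, 4, 5, 1, 0, 8, 9, 2, 3]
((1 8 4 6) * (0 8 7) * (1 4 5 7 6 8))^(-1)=[7, 0, 2, 3, 6, 8, 1, 5, 4]=(0 7 5 8 4 6 1)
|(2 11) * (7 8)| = 2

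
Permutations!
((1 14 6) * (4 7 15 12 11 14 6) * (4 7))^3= (1 6)(7 11 15 14 12)= [0, 6, 2, 3, 4, 5, 1, 11, 8, 9, 10, 15, 7, 13, 12, 14]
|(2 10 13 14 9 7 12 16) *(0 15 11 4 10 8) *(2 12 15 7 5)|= 12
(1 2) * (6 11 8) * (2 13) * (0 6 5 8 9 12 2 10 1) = (0 6 11 9 12 2)(1 13 10)(5 8) = [6, 13, 0, 3, 4, 8, 11, 7, 5, 12, 1, 9, 2, 10]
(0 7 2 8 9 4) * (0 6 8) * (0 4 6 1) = [7, 0, 4, 3, 1, 5, 8, 2, 9, 6] = (0 7 2 4 1)(6 8 9)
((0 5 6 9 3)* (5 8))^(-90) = (9) = [0, 1, 2, 3, 4, 5, 6, 7, 8, 9]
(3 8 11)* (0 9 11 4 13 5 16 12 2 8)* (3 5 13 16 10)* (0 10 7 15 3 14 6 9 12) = (0 12 2 8 4 16)(3 10 14 6 9 11 5 7 15) = [12, 1, 8, 10, 16, 7, 9, 15, 4, 11, 14, 5, 2, 13, 6, 3, 0]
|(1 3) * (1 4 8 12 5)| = 6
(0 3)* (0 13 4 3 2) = (0 2)(3 13 4) = [2, 1, 0, 13, 3, 5, 6, 7, 8, 9, 10, 11, 12, 4]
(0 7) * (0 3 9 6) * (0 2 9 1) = [7, 0, 9, 1, 4, 5, 2, 3, 8, 6] = (0 7 3 1)(2 9 6)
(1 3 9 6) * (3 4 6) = (1 4 6)(3 9) = [0, 4, 2, 9, 6, 5, 1, 7, 8, 3]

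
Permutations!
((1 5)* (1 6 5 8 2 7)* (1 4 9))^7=[0, 8, 7, 3, 9, 6, 5, 4, 2, 1]=(1 8 2 7 4 9)(5 6)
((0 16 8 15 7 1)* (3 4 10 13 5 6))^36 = (16) = [0, 1, 2, 3, 4, 5, 6, 7, 8, 9, 10, 11, 12, 13, 14, 15, 16]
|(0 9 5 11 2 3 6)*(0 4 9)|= |(2 3 6 4 9 5 11)|= 7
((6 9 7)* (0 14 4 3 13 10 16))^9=[4, 1, 2, 10, 13, 5, 6, 7, 8, 9, 0, 11, 12, 16, 3, 15, 14]=(0 4 13 16 14 3 10)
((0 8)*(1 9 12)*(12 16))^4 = (16) = [0, 1, 2, 3, 4, 5, 6, 7, 8, 9, 10, 11, 12, 13, 14, 15, 16]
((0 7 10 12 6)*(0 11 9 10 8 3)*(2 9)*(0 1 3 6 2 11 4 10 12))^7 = (0 7 8 6 4 10)(1 3)(2 9 12) = [7, 3, 9, 1, 10, 5, 4, 8, 6, 12, 0, 11, 2]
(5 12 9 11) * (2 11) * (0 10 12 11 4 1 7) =(0 10 12 9 2 4 1 7)(5 11) =[10, 7, 4, 3, 1, 11, 6, 0, 8, 2, 12, 5, 9]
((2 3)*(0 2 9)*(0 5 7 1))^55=(0 1 7 5 9 3 2)=[1, 7, 0, 2, 4, 9, 6, 5, 8, 3]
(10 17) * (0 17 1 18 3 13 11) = (0 17 10 1 18 3 13 11) = [17, 18, 2, 13, 4, 5, 6, 7, 8, 9, 1, 0, 12, 11, 14, 15, 16, 10, 3]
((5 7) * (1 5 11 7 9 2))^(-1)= [0, 2, 9, 3, 4, 1, 6, 11, 8, 5, 10, 7]= (1 2 9 5)(7 11)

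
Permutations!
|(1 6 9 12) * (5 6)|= 5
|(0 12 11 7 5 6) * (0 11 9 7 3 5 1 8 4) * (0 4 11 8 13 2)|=|(0 12 9 7 1 13 2)(3 5 6 8 11)|=35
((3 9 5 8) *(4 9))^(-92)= (3 5 4 8 9)= [0, 1, 2, 5, 8, 4, 6, 7, 9, 3]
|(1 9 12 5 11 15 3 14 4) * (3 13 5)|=|(1 9 12 3 14 4)(5 11 15 13)|=12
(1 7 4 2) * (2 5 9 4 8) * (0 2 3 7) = [2, 0, 1, 7, 5, 9, 6, 8, 3, 4] = (0 2 1)(3 7 8)(4 5 9)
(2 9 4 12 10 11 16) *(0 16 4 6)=(0 16 2 9 6)(4 12 10 11)=[16, 1, 9, 3, 12, 5, 0, 7, 8, 6, 11, 4, 10, 13, 14, 15, 2]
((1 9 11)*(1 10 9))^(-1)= (9 10 11)= [0, 1, 2, 3, 4, 5, 6, 7, 8, 10, 11, 9]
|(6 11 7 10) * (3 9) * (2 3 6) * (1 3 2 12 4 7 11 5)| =20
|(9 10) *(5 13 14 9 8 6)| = 7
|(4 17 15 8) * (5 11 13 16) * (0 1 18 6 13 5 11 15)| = 12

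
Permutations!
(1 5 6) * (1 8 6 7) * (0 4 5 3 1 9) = (0 4 5 7 9)(1 3)(6 8) = [4, 3, 2, 1, 5, 7, 8, 9, 6, 0]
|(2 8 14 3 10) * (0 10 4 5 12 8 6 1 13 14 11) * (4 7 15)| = |(0 10 2 6 1 13 14 3 7 15 4 5 12 8 11)| = 15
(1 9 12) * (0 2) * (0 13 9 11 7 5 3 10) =[2, 11, 13, 10, 4, 3, 6, 5, 8, 12, 0, 7, 1, 9] =(0 2 13 9 12 1 11 7 5 3 10)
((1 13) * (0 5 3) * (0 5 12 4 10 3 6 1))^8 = [13, 6, 2, 10, 12, 3, 5, 7, 8, 9, 4, 11, 0, 1] = (0 13 1 6 5 3 10 4 12)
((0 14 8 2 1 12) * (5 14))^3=[8, 5, 0, 3, 4, 2, 6, 7, 12, 9, 10, 11, 14, 13, 1]=(0 8 12 14 1 5 2)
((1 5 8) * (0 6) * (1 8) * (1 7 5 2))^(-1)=(8)(0 6)(1 2)(5 7)=[6, 2, 1, 3, 4, 7, 0, 5, 8]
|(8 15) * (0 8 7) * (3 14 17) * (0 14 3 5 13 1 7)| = |(0 8 15)(1 7 14 17 5 13)| = 6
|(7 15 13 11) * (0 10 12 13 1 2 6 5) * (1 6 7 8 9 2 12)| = 13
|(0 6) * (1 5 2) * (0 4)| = |(0 6 4)(1 5 2)| = 3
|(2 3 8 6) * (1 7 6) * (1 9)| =|(1 7 6 2 3 8 9)| =7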